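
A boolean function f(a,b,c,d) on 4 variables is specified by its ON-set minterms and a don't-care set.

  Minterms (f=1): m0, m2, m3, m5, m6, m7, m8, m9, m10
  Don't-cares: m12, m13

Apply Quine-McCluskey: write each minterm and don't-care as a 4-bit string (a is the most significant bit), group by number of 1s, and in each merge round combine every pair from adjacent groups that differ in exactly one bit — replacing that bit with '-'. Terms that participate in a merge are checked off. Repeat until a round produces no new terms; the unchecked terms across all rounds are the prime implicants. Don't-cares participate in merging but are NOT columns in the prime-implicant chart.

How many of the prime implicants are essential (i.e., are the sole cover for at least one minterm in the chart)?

Round 0: 0000✓ 0010✓ 0011✓ 0101✓ 0110✓ 0111✓ 1000✓ 1001✓ 1010✓ 1100✓ 1101✓
Round 1: -000✓ -010✓ -101 0-10✓ 0-11✓ 00-0✓ 001-✓ 01-1 011-✓ 1-00✓ 1-01✓ 10-0✓ 100-✓ 110-✓
Round 2: -0-0 0-1- 1-0-
PIs = {-0-0, -101, 0-1-, 01-1, 1-0-}
Coverage chart:
  m0: -0-0 ←essential
  m2: -0-0,0-1-
  m3: 0-1- ←essential
  m5: -101,01-1
  m6: 0-1- ←essential
  m7: 0-1-,01-1
  m8: -0-0,1-0-
  m9: 1-0- ←essential
  m10: -0-0 ←essential
Essential: -0-0, 0-1-, 1-0-

3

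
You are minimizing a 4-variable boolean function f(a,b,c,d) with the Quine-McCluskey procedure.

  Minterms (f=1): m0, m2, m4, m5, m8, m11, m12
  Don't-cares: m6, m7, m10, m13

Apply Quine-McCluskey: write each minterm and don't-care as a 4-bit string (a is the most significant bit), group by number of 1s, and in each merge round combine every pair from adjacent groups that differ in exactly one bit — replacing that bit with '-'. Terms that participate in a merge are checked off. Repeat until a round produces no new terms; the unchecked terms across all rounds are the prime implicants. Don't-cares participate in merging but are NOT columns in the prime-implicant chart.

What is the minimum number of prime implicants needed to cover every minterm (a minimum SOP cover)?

size-2^0 implicants → 0000(✓)  0010(✓)  0100(✓)  0101(✓)  0110(✓)  0111(✓)  1000(✓)  1010(✓)  1011(✓)  1100(✓)  1101(✓)
size-2^1 implicants → -000(✓)  -010(✓)  -100(✓)  -101(✓)  0-00(✓)  0-10(✓)  00-0(✓)  01-0(✓)  01-1(✓)  010-(✓)  011-(✓)  1-00(✓)  10-0(✓)  101-  110-(✓)
size-2^2 implicants → --00  -0-0  -10-  0--0  01--
Unchecked terms (primes): --00, -0-0, -10-, 0--0, 01--, 101-
Minterm coverage:
  m0 ⊆ --00,-0-0,0--0
  m2 ⊆ -0-0,0--0
  m4 ⊆ --00,-10-,0--0,01--
  m5 ⊆ -10-,01--
  m8 ⊆ --00,-0-0
  m11 ⊆ 101- [E]
  m12 ⊆ --00,-10-
E = {101-}
Petrick residual → -0-0, -10-
Cover = b'd' + bc' + ab'c  |cover|=3

3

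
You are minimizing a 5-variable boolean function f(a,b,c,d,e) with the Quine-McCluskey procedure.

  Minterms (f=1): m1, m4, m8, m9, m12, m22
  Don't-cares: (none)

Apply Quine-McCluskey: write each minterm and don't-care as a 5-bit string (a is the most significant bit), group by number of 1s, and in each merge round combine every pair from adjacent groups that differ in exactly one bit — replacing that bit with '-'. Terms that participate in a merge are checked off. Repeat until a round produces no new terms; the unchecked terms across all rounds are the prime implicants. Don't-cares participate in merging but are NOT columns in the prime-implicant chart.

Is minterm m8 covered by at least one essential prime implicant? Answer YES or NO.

[col 0] 00001*, 00100*, 01000*, 01001*, 01100*, 10110
[col 1] 0-001, 0-100, 01-00, 0100-
Prime implicants: 0-001, 0-100, 01-00, 0100-, 10110
PI chart (minterm → PIs covering it):
  1 | 0-001  (sole → essential)
  4 | 0-100  (sole → essential)
  8 | 01-00,0100-
  9 | 0-001,0100-
  12 | 0-100,01-00
  22 | 10110  (sole → essential)
Essential prime implicants: 0-001, 0-100, 10110

NO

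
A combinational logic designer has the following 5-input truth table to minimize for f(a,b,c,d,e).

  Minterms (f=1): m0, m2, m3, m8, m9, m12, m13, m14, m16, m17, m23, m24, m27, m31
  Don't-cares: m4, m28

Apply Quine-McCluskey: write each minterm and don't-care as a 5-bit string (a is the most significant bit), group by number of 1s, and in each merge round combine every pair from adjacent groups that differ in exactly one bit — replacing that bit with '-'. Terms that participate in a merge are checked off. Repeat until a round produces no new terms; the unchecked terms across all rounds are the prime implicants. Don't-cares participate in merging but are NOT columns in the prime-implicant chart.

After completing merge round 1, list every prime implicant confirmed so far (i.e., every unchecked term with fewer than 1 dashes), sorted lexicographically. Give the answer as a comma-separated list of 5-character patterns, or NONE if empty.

NONE

size-2^0 implicants → 00000(✓)  00010(✓)  00011(✓)  00100(✓)  01000(✓)  01001(✓)  01100(✓)  01101(✓)  01110(✓)  10000(✓)  10001(✓)  10111(✓)  11000(✓)  11011(✓)  11100(✓)  11111(✓)
size-2^1 implicants → -0000(✓)  -1000(✓)  -1100(✓)  0-000(✓)  0-100(✓)  00-00(✓)  000-0  0001-  01-00(✓)  01-01(✓)  0100-(✓)  011-0  0110-(✓)  1-000(✓)  1-111  1000-  11-00(✓)  11-11
size-2^2 implicants → --000  -1-00  0--00  01-0-
Unchecked terms (primes): --000, -1-00, 0--00, 000-0, 0001-, 01-0-, 011-0, 1-111, 1000-, 11-11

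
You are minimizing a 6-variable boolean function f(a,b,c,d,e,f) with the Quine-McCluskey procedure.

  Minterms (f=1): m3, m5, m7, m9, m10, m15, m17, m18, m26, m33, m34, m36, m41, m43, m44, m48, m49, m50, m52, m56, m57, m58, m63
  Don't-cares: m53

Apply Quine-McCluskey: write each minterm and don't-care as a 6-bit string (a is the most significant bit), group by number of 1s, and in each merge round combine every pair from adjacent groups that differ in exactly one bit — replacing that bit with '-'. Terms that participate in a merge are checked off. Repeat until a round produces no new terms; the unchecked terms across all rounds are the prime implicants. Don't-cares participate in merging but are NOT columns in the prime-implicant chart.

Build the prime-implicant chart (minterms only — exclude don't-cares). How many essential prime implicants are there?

[col 0] 000011*, 000101*, 000111*, 001001*, 001010*, 001111*, 010001*, 010010*, 011010*, 100001*, 100010*, 100100*, 101001*, 101011*, 101100*, 110000*, 110001*, 110010*, 110100*, 110101*, 111000*, 111001*, 111010*, 111111
[col 1] -01001, -10001, -10010*, -11010*, 0-1010, 00-111, 000-11, 0001-1, 01-010*, 1-0001*, 1-0010, 1-0100, 1-1001*, 10-001*, 10-100, 1010-1, 11-000*, 11-001*, 11-010*, 110-00*, 110-01*, 1100-0*, 11000-*, 11010-*, 1110-0*, 11100-*
[col 2] -1-010, 1--001, 11-0-0, 11-00-, 110-0-
Prime implicants: -01001, -1-010, -10001, 0-1010, 00-111, 000-11, 0001-1, 1--001, 1-0010, 1-0100, 10-100, 1010-1, 11-0-0, 11-00-, 110-0-, 111111
PI chart (minterm → PIs covering it):
  3 | 000-11  (sole → essential)
  5 | 0001-1  (sole → essential)
  7 | 00-111,000-11,0001-1
  9 | -01001  (sole → essential)
  10 | 0-1010  (sole → essential)
  15 | 00-111  (sole → essential)
  17 | -10001  (sole → essential)
  18 | -1-010  (sole → essential)
  26 | -1-010,0-1010
  33 | 1--001  (sole → essential)
  34 | 1-0010  (sole → essential)
  36 | 1-0100,10-100
  41 | -01001,1--001,1010-1
  43 | 1010-1  (sole → essential)
  44 | 10-100  (sole → essential)
  48 | 11-0-0,11-00-,110-0-
  49 | -10001,1--001,11-00-,110-0-
  50 | -1-010,1-0010,11-0-0
  52 | 1-0100,110-0-
  56 | 11-0-0,11-00-
  57 | 1--001,11-00-
  58 | -1-010,11-0-0
  63 | 111111  (sole → essential)
Essential prime implicants: -01001, -1-010, -10001, 0-1010, 00-111, 000-11, 0001-1, 1--001, 1-0010, 10-100, 1010-1, 111111

12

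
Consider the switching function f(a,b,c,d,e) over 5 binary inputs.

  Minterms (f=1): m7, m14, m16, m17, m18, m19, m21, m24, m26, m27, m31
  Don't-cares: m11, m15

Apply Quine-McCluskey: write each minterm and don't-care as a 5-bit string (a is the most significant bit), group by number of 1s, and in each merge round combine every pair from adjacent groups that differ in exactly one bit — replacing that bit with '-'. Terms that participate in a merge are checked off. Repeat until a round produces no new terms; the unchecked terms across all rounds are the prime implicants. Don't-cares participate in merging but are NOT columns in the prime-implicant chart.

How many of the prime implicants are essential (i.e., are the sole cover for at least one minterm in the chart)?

5

Round 0: 00111✓ 01011✓ 01110✓ 01111✓ 10000✓ 10001✓ 10010✓ 10011✓ 10101✓ 11000✓ 11010✓ 11011✓ 11111✓
Round 1: -1011✓ -1111✓ 0-111 01-11✓ 0111- 1-000✓ 1-010✓ 1-011✓ 10-01 100-0✓ 100-1✓ 1000-✓ 1001-✓ 11-11✓ 110-0✓ 1101-✓
Round 2: -1-11 1-0-0 1-01- 100--
PIs = {-1-11, 0-111, 0111-, 1-0-0, 1-01-, 10-01, 100--}
Coverage chart:
  m7: 0-111 ←essential
  m14: 0111- ←essential
  m16: 1-0-0,100--
  m17: 10-01,100--
  m18: 1-0-0,1-01-,100--
  m19: 1-01-,100--
  m21: 10-01 ←essential
  m24: 1-0-0 ←essential
  m26: 1-0-0,1-01-
  m27: -1-11,1-01-
  m31: -1-11 ←essential
Essential: -1-11, 0-111, 0111-, 1-0-0, 10-01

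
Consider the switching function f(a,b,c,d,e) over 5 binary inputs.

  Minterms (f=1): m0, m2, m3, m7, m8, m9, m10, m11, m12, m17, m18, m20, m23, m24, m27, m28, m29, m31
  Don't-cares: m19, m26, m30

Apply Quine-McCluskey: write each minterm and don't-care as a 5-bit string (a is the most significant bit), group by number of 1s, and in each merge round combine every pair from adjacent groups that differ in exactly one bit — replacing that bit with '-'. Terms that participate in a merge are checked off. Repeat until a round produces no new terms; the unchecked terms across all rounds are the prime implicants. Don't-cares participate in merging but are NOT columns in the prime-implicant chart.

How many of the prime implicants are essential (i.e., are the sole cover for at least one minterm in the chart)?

size-2^0 implicants → 00000(✓)  00010(✓)  00011(✓)  00111(✓)  01000(✓)  01001(✓)  01010(✓)  01011(✓)  01100(✓)  10001(✓)  10010(✓)  10011(✓)  10100(✓)  10111(✓)  11000(✓)  11010(✓)  11011(✓)  11100(✓)  11101(✓)  11110(✓)  11111(✓)
size-2^1 implicants → -0010(✓)  -0011(✓)  -0111(✓)  -1000(✓)  -1010(✓)  -1011(✓)  -1100(✓)  0-000(✓)  0-010(✓)  0-011(✓)  00-11(✓)  000-0(✓)  0001-(✓)  01-00(✓)  010-0(✓)  010-1(✓)  0100-(✓)  0101-(✓)  1-010(✓)  1-011(✓)  1-100  1-111(✓)  10-11(✓)  100-1  1001-(✓)  11-00(✓)  11-10(✓)  11-11(✓)  110-0(✓)  1101-(✓)  111-0(✓)  111-1(✓)  1110-(✓)  1111-(✓)
size-2^2 implicants → --010(✓)  --011(✓)  -0-11  -001-(✓)  -1-00  -10-0  -101-(✓)  0-0-0  0-01-(✓)  010--  1--11  1-01-(✓)  11--0  11-1-  111--
size-2^3 implicants → --01-
Unchecked terms (primes): --01-, -0-11, -1-00, -10-0, 0-0-0, 010--, 1--11, 1-100, 100-1, 11--0, 11-1-, 111--
Minterm coverage:
  m0 ⊆ 0-0-0 [E]
  m2 ⊆ --01-,0-0-0
  m3 ⊆ --01-,-0-11
  m7 ⊆ -0-11 [E]
  m8 ⊆ -1-00,-10-0,0-0-0,010--
  m9 ⊆ 010-- [E]
  m10 ⊆ --01-,-10-0,0-0-0,010--
  m11 ⊆ --01-,010--
  m12 ⊆ -1-00 [E]
  m17 ⊆ 100-1 [E]
  m18 ⊆ --01- [E]
  m20 ⊆ 1-100 [E]
  m23 ⊆ -0-11,1--11
  m24 ⊆ -1-00,-10-0,11--0
  m27 ⊆ --01-,1--11,11-1-
  m28 ⊆ -1-00,1-100,11--0,111--
  m29 ⊆ 111-- [E]
  m31 ⊆ 1--11,11-1-,111--
E = {--01-, -0-11, -1-00, 0-0-0, 010--, 1-100, 100-1, 111--}

8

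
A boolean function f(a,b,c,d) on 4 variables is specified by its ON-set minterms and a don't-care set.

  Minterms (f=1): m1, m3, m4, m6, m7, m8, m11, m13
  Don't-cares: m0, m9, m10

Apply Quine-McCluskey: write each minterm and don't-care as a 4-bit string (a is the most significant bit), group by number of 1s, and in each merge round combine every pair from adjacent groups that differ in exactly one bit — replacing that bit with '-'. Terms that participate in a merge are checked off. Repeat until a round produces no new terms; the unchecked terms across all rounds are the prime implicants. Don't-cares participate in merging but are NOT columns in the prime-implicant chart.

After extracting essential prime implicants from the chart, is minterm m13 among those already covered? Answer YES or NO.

YES

Round 0: 0000✓ 0001✓ 0011✓ 0100✓ 0110✓ 0111✓ 1000✓ 1001✓ 1010✓ 1011✓ 1101✓
Round 1: -000✓ -001✓ -011✓ 0-00 0-11 00-1✓ 000-✓ 01-0 011- 1-01 10-0✓ 10-1✓ 100-✓ 101-✓
Round 2: -0-1 -00- 10--
PIs = {-0-1, -00-, 0-00, 0-11, 01-0, 011-, 1-01, 10--}
Coverage chart:
  m1: -0-1,-00-
  m3: -0-1,0-11
  m4: 0-00,01-0
  m6: 01-0,011-
  m7: 0-11,011-
  m8: -00-,10--
  m11: -0-1,10--
  m13: 1-01 ←essential
Essential: 1-01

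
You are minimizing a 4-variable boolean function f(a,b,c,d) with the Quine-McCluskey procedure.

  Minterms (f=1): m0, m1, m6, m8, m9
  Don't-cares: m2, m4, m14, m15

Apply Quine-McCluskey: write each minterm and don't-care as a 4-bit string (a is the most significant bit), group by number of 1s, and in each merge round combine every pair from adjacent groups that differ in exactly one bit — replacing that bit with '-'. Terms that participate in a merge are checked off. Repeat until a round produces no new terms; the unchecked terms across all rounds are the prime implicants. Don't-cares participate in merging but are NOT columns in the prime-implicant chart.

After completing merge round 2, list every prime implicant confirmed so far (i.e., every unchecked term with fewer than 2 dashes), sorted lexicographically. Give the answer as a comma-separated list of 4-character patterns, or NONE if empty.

size-2^0 implicants → 0000(✓)  0001(✓)  0010(✓)  0100(✓)  0110(✓)  1000(✓)  1001(✓)  1110(✓)  1111(✓)
size-2^1 implicants → -000(✓)  -001(✓)  -110  0-00(✓)  0-10(✓)  00-0(✓)  000-(✓)  01-0(✓)  100-(✓)  111-
size-2^2 implicants → -00-  0--0
Unchecked terms (primes): -00-, -110, 0--0, 111-

-110, 111-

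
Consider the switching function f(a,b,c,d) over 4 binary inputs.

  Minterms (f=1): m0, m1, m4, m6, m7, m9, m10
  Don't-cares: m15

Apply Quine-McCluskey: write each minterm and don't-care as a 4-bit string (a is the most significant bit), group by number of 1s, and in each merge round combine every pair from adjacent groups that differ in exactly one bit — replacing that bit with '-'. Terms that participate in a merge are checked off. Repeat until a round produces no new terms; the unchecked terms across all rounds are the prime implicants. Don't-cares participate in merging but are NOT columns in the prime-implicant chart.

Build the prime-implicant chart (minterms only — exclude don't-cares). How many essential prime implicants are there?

[col 0] 0000*, 0001*, 0100*, 0110*, 0111*, 1001*, 1010, 1111*
[col 1] -001, -111, 0-00, 000-, 01-0, 011-
Prime implicants: -001, -111, 0-00, 000-, 01-0, 011-, 1010
PI chart (minterm → PIs covering it):
  0 | 0-00,000-
  1 | -001,000-
  4 | 0-00,01-0
  6 | 01-0,011-
  7 | -111,011-
  9 | -001  (sole → essential)
  10 | 1010  (sole → essential)
Essential prime implicants: -001, 1010

2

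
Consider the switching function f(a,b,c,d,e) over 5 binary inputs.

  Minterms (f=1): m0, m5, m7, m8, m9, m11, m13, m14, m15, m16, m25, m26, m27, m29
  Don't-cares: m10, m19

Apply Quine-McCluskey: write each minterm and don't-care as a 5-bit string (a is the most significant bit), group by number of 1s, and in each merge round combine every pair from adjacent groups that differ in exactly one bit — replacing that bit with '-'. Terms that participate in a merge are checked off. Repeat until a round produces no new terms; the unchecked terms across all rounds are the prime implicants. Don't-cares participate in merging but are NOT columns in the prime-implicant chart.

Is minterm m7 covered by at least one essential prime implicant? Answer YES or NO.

size-2^0 implicants → 00000(✓)  00101(✓)  00111(✓)  01000(✓)  01001(✓)  01010(✓)  01011(✓)  01101(✓)  01110(✓)  01111(✓)  10000(✓)  10011(✓)  11001(✓)  11010(✓)  11011(✓)  11101(✓)
size-2^1 implicants → -0000  -1001(✓)  -1010(✓)  -1011(✓)  -1101(✓)  0-000  0-101(✓)  0-111(✓)  001-1(✓)  01-01(✓)  01-10(✓)  01-11(✓)  010-0(✓)  010-1(✓)  0100-(✓)  0101-(✓)  011-1(✓)  0111-(✓)  1-011  11-01(✓)  110-1(✓)  1101-(✓)
size-2^2 implicants → -1-01  -10-1  -101-  0-1-1  01--1  01-1-  010--
Unchecked terms (primes): -0000, -1-01, -10-1, -101-, 0-000, 0-1-1, 01--1, 01-1-, 010--, 1-011
Minterm coverage:
  m0 ⊆ -0000,0-000
  m5 ⊆ 0-1-1 [E]
  m7 ⊆ 0-1-1 [E]
  m8 ⊆ 0-000,010--
  m9 ⊆ -1-01,-10-1,01--1,010--
  m11 ⊆ -10-1,-101-,01--1,01-1-,010--
  m13 ⊆ -1-01,0-1-1,01--1
  m14 ⊆ 01-1- [E]
  m15 ⊆ 0-1-1,01--1,01-1-
  m16 ⊆ -0000 [E]
  m25 ⊆ -1-01,-10-1
  m26 ⊆ -101- [E]
  m27 ⊆ -10-1,-101-,1-011
  m29 ⊆ -1-01 [E]
E = {-0000, -1-01, -101-, 0-1-1, 01-1-}

YES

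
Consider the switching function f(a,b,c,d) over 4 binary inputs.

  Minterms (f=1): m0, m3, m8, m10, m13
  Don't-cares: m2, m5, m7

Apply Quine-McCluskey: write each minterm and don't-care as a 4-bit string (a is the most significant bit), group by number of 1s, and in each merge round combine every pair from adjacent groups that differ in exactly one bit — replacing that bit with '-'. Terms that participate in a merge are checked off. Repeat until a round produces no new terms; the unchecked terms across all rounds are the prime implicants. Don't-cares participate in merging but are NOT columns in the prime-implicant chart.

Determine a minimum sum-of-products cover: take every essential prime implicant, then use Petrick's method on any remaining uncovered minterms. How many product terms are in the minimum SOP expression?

[col 0] 0000*, 0010*, 0011*, 0101*, 0111*, 1000*, 1010*, 1101*
[col 1] -000*, -010*, -101, 0-11, 00-0*, 001-, 01-1, 10-0*
[col 2] -0-0
Prime implicants: -0-0, -101, 0-11, 001-, 01-1
PI chart (minterm → PIs covering it):
  0 | -0-0  (sole → essential)
  3 | 0-11,001-
  8 | -0-0  (sole → essential)
  10 | -0-0  (sole → essential)
  13 | -101  (sole → essential)
Essential prime implicants: -0-0, -101
Petrick residual → 0-11
Minimum SOP uses 3 PIs: b'd' + bc'd + a'cd

3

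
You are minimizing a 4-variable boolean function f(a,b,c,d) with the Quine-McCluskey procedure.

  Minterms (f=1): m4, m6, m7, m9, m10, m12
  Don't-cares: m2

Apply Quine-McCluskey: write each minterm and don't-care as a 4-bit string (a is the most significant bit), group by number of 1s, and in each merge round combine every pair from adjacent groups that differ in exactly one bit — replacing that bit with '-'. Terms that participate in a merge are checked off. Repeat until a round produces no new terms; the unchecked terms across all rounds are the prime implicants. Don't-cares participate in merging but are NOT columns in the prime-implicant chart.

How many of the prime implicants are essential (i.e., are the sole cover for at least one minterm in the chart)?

Round 0: 0010✓ 0100✓ 0110✓ 0111✓ 1001 1010✓ 1100✓
Round 1: -010 -100 0-10 01-0 011-
PIs = {-010, -100, 0-10, 01-0, 011-, 1001}
Coverage chart:
  m4: -100,01-0
  m6: 0-10,01-0,011-
  m7: 011- ←essential
  m9: 1001 ←essential
  m10: -010 ←essential
  m12: -100 ←essential
Essential: -010, -100, 011-, 1001

4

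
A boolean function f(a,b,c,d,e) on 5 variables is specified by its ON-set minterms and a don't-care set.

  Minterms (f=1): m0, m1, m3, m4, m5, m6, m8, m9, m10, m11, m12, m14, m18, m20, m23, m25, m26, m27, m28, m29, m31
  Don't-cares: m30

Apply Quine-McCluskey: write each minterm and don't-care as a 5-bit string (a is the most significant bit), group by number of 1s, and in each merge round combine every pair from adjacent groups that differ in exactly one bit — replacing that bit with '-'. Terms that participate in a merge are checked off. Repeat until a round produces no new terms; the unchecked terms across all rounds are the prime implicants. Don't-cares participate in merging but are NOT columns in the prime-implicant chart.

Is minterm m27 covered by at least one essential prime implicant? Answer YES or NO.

NO

Round 0: 00000✓ 00001✓ 00011✓ 00100✓ 00101✓ 00110✓ 01000✓ 01001✓ 01010✓ 01011✓ 01100✓ 01110✓ 10010✓ 10100✓ 10111✓ 11001✓ 11010✓ 11011✓ 11100✓ 11101✓ 11110✓ 11111✓
Round 1: -0100✓ -1001✓ -1010✓ -1011✓ -1100✓ -1110✓ 0-000✓ 0-001✓ 0-011✓ 0-100✓ 0-110✓ 00-00✓ 00-01✓ 000-1✓ 0000-✓ 001-0✓ 0010-✓ 01-00✓ 01-10✓ 010-0✓ 010-1✓ 0100-✓ 0101-✓ 011-0✓ 1-010 1-100✓ 1-111 11-01✓ 11-10✓ 11-11✓ 110-1✓ 1101-✓ 111-0✓ 111-1✓ 1110-✓ 1111-✓
Round 2: --100 -1-10 -10-1 -101- -11-0 0--00 0-0-1 0-00- 0-1-0 00-0- 01--0 010-- 11--1 11-1- 111--
PIs = {--100, -1-10, -10-1, -101-, -11-0, 0--00, 0-0-1, 0-00-, 0-1-0, 00-0-, 01--0, 010--, 1-010, 1-111, 11--1, 11-1-, 111--}
Coverage chart:
  m0: 0--00,0-00-,00-0-
  m1: 0-0-1,0-00-,00-0-
  m3: 0-0-1 ←essential
  m4: --100,0--00,0-1-0,00-0-
  m5: 00-0- ←essential
  m6: 0-1-0 ←essential
  m8: 0--00,0-00-,01--0,010--
  m9: -10-1,0-0-1,0-00-,010--
  m10: -1-10,-101-,01--0,010--
  m11: -10-1,-101-,0-0-1,010--
  m12: --100,-11-0,0--00,0-1-0,01--0
  m14: -1-10,-11-0,0-1-0,01--0
  m18: 1-010 ←essential
  m20: --100 ←essential
  m23: 1-111 ←essential
  m25: -10-1,11--1
  m26: -1-10,-101-,1-010,11-1-
  m27: -10-1,-101-,11--1,11-1-
  m28: --100,-11-0,111--
  m29: 11--1,111--
  m31: 1-111,11--1,11-1-,111--
Essential: --100, 0-0-1, 0-1-0, 00-0-, 1-010, 1-111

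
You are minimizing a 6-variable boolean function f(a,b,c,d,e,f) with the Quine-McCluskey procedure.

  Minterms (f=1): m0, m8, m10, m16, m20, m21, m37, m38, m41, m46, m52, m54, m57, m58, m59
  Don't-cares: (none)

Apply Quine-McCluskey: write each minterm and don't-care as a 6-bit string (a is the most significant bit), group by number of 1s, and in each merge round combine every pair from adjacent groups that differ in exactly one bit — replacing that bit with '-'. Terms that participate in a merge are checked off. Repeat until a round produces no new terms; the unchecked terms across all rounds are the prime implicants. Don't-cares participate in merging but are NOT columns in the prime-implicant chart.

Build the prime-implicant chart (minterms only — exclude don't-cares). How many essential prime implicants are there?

[col 0] 000000*, 001000*, 001010*, 010000*, 010100*, 010101*, 100101, 100110*, 101001*, 101110*, 110100*, 110110*, 111001*, 111010*, 111011*
[col 1] -10100, 0-0000, 00-000, 0010-0, 010-00, 01010-, 1-0110, 1-1001, 10-110, 1101-0, 1110-1, 11101-
Prime implicants: -10100, 0-0000, 00-000, 0010-0, 010-00, 01010-, 1-0110, 1-1001, 10-110, 100101, 1101-0, 1110-1, 11101-
PI chart (minterm → PIs covering it):
  0 | 0-0000,00-000
  8 | 00-000,0010-0
  10 | 0010-0  (sole → essential)
  16 | 0-0000,010-00
  20 | -10100,010-00,01010-
  21 | 01010-  (sole → essential)
  37 | 100101  (sole → essential)
  38 | 1-0110,10-110
  41 | 1-1001  (sole → essential)
  46 | 10-110  (sole → essential)
  52 | -10100,1101-0
  54 | 1-0110,1101-0
  57 | 1-1001,1110-1
  58 | 11101-  (sole → essential)
  59 | 1110-1,11101-
Essential prime implicants: 0010-0, 01010-, 1-1001, 10-110, 100101, 11101-

6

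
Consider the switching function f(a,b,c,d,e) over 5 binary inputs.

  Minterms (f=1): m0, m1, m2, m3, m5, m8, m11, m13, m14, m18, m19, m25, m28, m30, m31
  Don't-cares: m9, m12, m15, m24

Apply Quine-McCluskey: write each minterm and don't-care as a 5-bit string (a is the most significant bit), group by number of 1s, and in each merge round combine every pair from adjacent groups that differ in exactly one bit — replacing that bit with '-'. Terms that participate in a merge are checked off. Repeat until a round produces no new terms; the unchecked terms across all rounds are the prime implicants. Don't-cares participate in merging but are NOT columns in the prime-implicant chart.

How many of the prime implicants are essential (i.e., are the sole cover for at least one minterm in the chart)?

size-2^0 implicants → 00000(✓)  00001(✓)  00010(✓)  00011(✓)  00101(✓)  01000(✓)  01001(✓)  01011(✓)  01100(✓)  01101(✓)  01110(✓)  01111(✓)  10010(✓)  10011(✓)  11000(✓)  11001(✓)  11100(✓)  11110(✓)  11111(✓)
size-2^1 implicants → -0010(✓)  -0011(✓)  -1000(✓)  -1001(✓)  -1100(✓)  -1110(✓)  -1111(✓)  0-000(✓)  0-001(✓)  0-011(✓)  0-101(✓)  00-01(✓)  000-0(✓)  000-1(✓)  0000-(✓)  0001-(✓)  01-00(✓)  01-01(✓)  01-11(✓)  010-1(✓)  0100-(✓)  011-0(✓)  011-1(✓)  0110-(✓)  0111-(✓)  1001-(✓)  11-00(✓)  1100-(✓)  111-0(✓)  1111-(✓)
size-2^2 implicants → -001-  -1-00  -100-  -11-0  -111-  0--01  0-0-1  0-00-  000--  01--1  01-0-  011--
Unchecked terms (primes): -001-, -1-00, -100-, -11-0, -111-, 0--01, 0-0-1, 0-00-, 000--, 01--1, 01-0-, 011--
Minterm coverage:
  m0 ⊆ 0-00-,000--
  m1 ⊆ 0--01,0-0-1,0-00-,000--
  m2 ⊆ -001-,000--
  m3 ⊆ -001-,0-0-1,000--
  m5 ⊆ 0--01 [E]
  m8 ⊆ -1-00,-100-,0-00-,01-0-
  m11 ⊆ 0-0-1,01--1
  m13 ⊆ 0--01,01--1,01-0-,011--
  m14 ⊆ -11-0,-111-,011--
  m18 ⊆ -001- [E]
  m19 ⊆ -001- [E]
  m25 ⊆ -100- [E]
  m28 ⊆ -1-00,-11-0
  m30 ⊆ -11-0,-111-
  m31 ⊆ -111- [E]
E = {-001-, -100-, -111-, 0--01}

4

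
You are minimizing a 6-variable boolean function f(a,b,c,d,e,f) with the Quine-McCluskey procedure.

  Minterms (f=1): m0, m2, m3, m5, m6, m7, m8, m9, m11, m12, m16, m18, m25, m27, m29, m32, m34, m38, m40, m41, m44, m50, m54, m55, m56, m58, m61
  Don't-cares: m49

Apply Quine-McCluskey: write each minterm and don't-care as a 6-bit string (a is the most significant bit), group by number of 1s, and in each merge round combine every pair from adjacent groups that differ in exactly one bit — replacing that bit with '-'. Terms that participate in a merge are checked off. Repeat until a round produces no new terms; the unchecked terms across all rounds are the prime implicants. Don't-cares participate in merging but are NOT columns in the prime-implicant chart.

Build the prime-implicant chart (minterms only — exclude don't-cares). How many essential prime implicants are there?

size-2^0 implicants → 000000(✓)  000010(✓)  000011(✓)  000101(✓)  000110(✓)  000111(✓)  001000(✓)  001001(✓)  001011(✓)  001100(✓)  010000(✓)  010010(✓)  011001(✓)  011011(✓)  011101(✓)  100000(✓)  100010(✓)  100110(✓)  101000(✓)  101001(✓)  101100(✓)  110001  110010(✓)  110110(✓)  110111(✓)  111000(✓)  111010(✓)  111101(✓)
size-2^1 implicants → -00000(✓)  -00010(✓)  -00110(✓)  -01000(✓)  -01001(✓)  -01100(✓)  -10010(✓)  -11101  0-0000(✓)  0-0010(✓)  0-1001(✓)  0-1011(✓)  00-000(✓)  00-011  000-10(✓)  000-11(✓)  0000-0(✓)  00001-(✓)  0001-1  00011-(✓)  001-00(✓)  0010-1(✓)  00100-(✓)  0100-0(✓)  011-01  0110-1(✓)  1-0010(✓)  1-0110(✓)  1-1000  10-000(✓)  100-10(✓)  1000-0(✓)  101-00(✓)  10100-(✓)  11-010  110-10(✓)  11011-  1110-0
size-2^2 implicants → --0010  -0-000  -00-10  -000-0  -01-00  -0100-  0-00-0  0-10-1  000-1-  1-0-10
Unchecked terms (primes): --0010, -0-000, -00-10, -000-0, -01-00, -0100-, -11101, 0-00-0, 0-10-1, 00-011, 000-1-, 0001-1, 011-01, 1-0-10, 1-1000, 11-010, 110001, 11011-, 1110-0
Minterm coverage:
  m0 ⊆ -0-000,-000-0,0-00-0
  m2 ⊆ --0010,-00-10,-000-0,0-00-0,000-1-
  m3 ⊆ 00-011,000-1-
  m5 ⊆ 0001-1 [E]
  m6 ⊆ -00-10,000-1-
  m7 ⊆ 000-1-,0001-1
  m8 ⊆ -0-000,-01-00,-0100-
  m9 ⊆ -0100-,0-10-1
  m11 ⊆ 0-10-1,00-011
  m12 ⊆ -01-00 [E]
  m16 ⊆ 0-00-0 [E]
  m18 ⊆ --0010,0-00-0
  m25 ⊆ 0-10-1,011-01
  m27 ⊆ 0-10-1 [E]
  m29 ⊆ -11101,011-01
  m32 ⊆ -0-000,-000-0
  m34 ⊆ --0010,-00-10,-000-0,1-0-10
  m38 ⊆ -00-10,1-0-10
  m40 ⊆ -0-000,-01-00,-0100-,1-1000
  m41 ⊆ -0100- [E]
  m44 ⊆ -01-00 [E]
  m50 ⊆ --0010,1-0-10,11-010
  m54 ⊆ 1-0-10,11011-
  m55 ⊆ 11011- [E]
  m56 ⊆ 1-1000,1110-0
  m58 ⊆ 11-010,1110-0
  m61 ⊆ -11101 [E]
E = {-01-00, -0100-, -11101, 0-00-0, 0-10-1, 0001-1, 11011-}

7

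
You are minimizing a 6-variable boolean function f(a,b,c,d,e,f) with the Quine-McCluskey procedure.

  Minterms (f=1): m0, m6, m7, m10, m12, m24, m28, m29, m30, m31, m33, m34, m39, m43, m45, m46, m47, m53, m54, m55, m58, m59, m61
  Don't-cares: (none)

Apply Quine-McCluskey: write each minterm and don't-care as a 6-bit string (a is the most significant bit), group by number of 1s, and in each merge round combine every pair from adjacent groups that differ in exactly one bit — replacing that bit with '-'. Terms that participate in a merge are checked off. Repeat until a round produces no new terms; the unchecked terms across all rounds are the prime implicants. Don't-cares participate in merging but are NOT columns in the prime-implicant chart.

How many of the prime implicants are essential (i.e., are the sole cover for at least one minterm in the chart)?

11

[col 0] 000000, 000110*, 000111*, 001010, 001100*, 011000*, 011100*, 011101*, 011110*, 011111*, 100001, 100010, 100111*, 101011*, 101101*, 101110*, 101111*, 110101*, 110110*, 110111*, 111010*, 111011*, 111101*
[col 1] -00111, -11101, 0-1100, 00011-, 011-00, 0111-0*, 0111-1*, 01110-*, 01111-*, 1-0111, 1-1011, 1-1101, 10-111, 101-11, 1011-1, 10111-, 11-101, 1101-1, 11011-, 11101-
[col 2] 0111--
Prime implicants: -00111, -11101, 0-1100, 000000, 00011-, 001010, 011-00, 0111--, 1-0111, 1-1011, 1-1101, 10-111, 100001, 100010, 101-11, 1011-1, 10111-, 11-101, 1101-1, 11011-, 11101-
PI chart (minterm → PIs covering it):
  0 | 000000  (sole → essential)
  6 | 00011-  (sole → essential)
  7 | -00111,00011-
  10 | 001010  (sole → essential)
  12 | 0-1100  (sole → essential)
  24 | 011-00  (sole → essential)
  28 | 0-1100,011-00,0111--
  29 | -11101,0111--
  30 | 0111--  (sole → essential)
  31 | 0111--  (sole → essential)
  33 | 100001  (sole → essential)
  34 | 100010  (sole → essential)
  39 | -00111,1-0111,10-111
  43 | 1-1011,101-11
  45 | 1-1101,1011-1
  46 | 10111-  (sole → essential)
  47 | 10-111,101-11,1011-1,10111-
  53 | 11-101,1101-1
  54 | 11011-  (sole → essential)
  55 | 1-0111,1101-1,11011-
  58 | 11101-  (sole → essential)
  59 | 1-1011,11101-
  61 | -11101,1-1101,11-101
Essential prime implicants: 0-1100, 000000, 00011-, 001010, 011-00, 0111--, 100001, 100010, 10111-, 11011-, 11101-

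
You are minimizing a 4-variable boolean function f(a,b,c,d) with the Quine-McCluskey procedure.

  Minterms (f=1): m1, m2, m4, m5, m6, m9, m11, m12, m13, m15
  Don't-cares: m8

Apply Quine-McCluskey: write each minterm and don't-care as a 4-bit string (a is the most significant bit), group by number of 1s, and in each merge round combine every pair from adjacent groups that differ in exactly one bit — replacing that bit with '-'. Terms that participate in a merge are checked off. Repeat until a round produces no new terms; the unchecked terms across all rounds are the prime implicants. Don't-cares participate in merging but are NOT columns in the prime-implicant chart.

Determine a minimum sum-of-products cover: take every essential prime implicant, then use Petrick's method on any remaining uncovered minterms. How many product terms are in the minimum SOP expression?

4

size-2^0 implicants → 0001(✓)  0010(✓)  0100(✓)  0101(✓)  0110(✓)  1000(✓)  1001(✓)  1011(✓)  1100(✓)  1101(✓)  1111(✓)
size-2^1 implicants → -001(✓)  -100(✓)  -101(✓)  0-01(✓)  0-10  01-0  010-(✓)  1-00(✓)  1-01(✓)  1-11(✓)  10-1(✓)  100-(✓)  11-1(✓)  110-(✓)
size-2^2 implicants → --01  -10-  1--1  1-0-
Unchecked terms (primes): --01, -10-, 0-10, 01-0, 1--1, 1-0-
Minterm coverage:
  m1 ⊆ --01 [E]
  m2 ⊆ 0-10 [E]
  m4 ⊆ -10-,01-0
  m5 ⊆ --01,-10-
  m6 ⊆ 0-10,01-0
  m9 ⊆ --01,1--1,1-0-
  m11 ⊆ 1--1 [E]
  m12 ⊆ -10-,1-0-
  m13 ⊆ --01,-10-,1--1,1-0-
  m15 ⊆ 1--1 [E]
E = {--01, 0-10, 1--1}
Petrick residual → -10-
Cover = c'd + bc' + a'cd' + ad  |cover|=4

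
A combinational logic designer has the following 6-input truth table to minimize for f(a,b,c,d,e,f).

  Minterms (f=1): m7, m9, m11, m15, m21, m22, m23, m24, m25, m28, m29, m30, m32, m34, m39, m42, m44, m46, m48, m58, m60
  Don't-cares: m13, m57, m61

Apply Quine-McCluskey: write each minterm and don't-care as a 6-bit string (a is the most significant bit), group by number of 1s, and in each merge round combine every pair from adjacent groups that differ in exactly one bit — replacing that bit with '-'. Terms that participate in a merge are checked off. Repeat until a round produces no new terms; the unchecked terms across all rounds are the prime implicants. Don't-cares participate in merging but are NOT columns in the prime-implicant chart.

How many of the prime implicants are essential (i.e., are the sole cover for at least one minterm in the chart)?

5

Round 0: 000111✓ 001001✓ 001011✓ 001101✓ 001111✓ 010101✓ 010110✓ 010111✓ 011000✓ 011001✓ 011100✓ 011101✓ 011110✓ 100000✓ 100010✓ 100111✓ 101010✓ 101100✓ 101110✓ 110000✓ 111001✓ 111010✓ 111100✓ 111101✓
Round 1: -00111 -11001✓ -11100✓ -11101✓ 0-0111 0-1001✓ 0-1101✓ 00-111 001-01✓ 001-11✓ 0010-1✓ 0011-1✓ 01-101 01-110 0101-1 01011- 011-00✓ 011-01✓ 01100-✓ 0111-0 01110-✓ 1-0000 1-1010 1-1100 10-010 1000-0 101-10 1011-0 111-01✓ 11110-✓
Round 2: -11-01 -1110- 0-1-01 001--1 011-0-
PIs = {-00111, -11-01, -1110-, 0-0111, 0-1-01, 00-111, 001--1, 01-101, 01-110, 0101-1, 01011-, 011-0-, 0111-0, 1-0000, 1-1010, 1-1100, 10-010, 1000-0, 101-10, 1011-0}
Coverage chart:
  m7: -00111,0-0111,00-111
  m9: 0-1-01,001--1
  m11: 001--1 ←essential
  m15: 00-111,001--1
  m21: 01-101,0101-1
  m22: 01-110,01011-
  m23: 0-0111,0101-1,01011-
  m24: 011-0- ←essential
  m25: -11-01,0-1-01,011-0-
  m28: -1110-,011-0-,0111-0
  m29: -11-01,-1110-,0-1-01,01-101,011-0-
  m30: 01-110,0111-0
  m32: 1-0000,1000-0
  m34: 10-010,1000-0
  m39: -00111 ←essential
  m42: 1-1010,10-010,101-10
  m44: 1-1100,1011-0
  m46: 101-10,1011-0
  m48: 1-0000 ←essential
  m58: 1-1010 ←essential
  m60: -1110-,1-1100
Essential: -00111, 001--1, 011-0-, 1-0000, 1-1010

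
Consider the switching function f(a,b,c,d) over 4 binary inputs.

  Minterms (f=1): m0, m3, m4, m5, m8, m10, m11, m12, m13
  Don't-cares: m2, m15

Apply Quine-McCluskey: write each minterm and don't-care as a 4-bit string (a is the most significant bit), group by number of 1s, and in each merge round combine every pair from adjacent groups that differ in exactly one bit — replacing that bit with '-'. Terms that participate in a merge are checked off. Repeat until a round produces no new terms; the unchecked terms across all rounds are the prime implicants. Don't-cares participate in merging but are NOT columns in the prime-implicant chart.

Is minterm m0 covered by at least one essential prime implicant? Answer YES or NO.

Round 0: 0000✓ 0010✓ 0011✓ 0100✓ 0101✓ 1000✓ 1010✓ 1011✓ 1100✓ 1101✓ 1111✓
Round 1: -000✓ -010✓ -011✓ -100✓ -101✓ 0-00✓ 00-0✓ 001-✓ 010-✓ 1-00✓ 1-11 10-0✓ 101-✓ 11-1 110-✓
Round 2: --00 -0-0 -01- -10-
PIs = {--00, -0-0, -01-, -10-, 1-11, 11-1}
Coverage chart:
  m0: --00,-0-0
  m3: -01- ←essential
  m4: --00,-10-
  m5: -10- ←essential
  m8: --00,-0-0
  m10: -0-0,-01-
  m11: -01-,1-11
  m12: --00,-10-
  m13: -10-,11-1
Essential: -01-, -10-

NO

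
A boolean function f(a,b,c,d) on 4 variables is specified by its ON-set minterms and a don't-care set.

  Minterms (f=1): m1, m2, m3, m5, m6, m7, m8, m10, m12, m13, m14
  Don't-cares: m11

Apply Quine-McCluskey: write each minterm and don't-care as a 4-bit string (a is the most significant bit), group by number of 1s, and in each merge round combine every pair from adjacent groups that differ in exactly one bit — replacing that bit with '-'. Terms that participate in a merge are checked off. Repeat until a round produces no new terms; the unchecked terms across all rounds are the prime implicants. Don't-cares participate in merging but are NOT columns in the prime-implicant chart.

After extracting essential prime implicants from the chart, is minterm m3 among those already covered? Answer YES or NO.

YES

size-2^0 implicants → 0001(✓)  0010(✓)  0011(✓)  0101(✓)  0110(✓)  0111(✓)  1000(✓)  1010(✓)  1011(✓)  1100(✓)  1101(✓)  1110(✓)
size-2^1 implicants → -010(✓)  -011(✓)  -101  -110(✓)  0-01(✓)  0-10(✓)  0-11(✓)  00-1(✓)  001-(✓)  01-1(✓)  011-(✓)  1-00(✓)  1-10(✓)  10-0(✓)  101-(✓)  11-0(✓)  110-
size-2^2 implicants → --10  -01-  0--1  0-1-  1--0
Unchecked terms (primes): --10, -01-, -101, 0--1, 0-1-, 1--0, 110-
Minterm coverage:
  m1 ⊆ 0--1 [E]
  m2 ⊆ --10,-01-,0-1-
  m3 ⊆ -01-,0--1,0-1-
  m5 ⊆ -101,0--1
  m6 ⊆ --10,0-1-
  m7 ⊆ 0--1,0-1-
  m8 ⊆ 1--0 [E]
  m10 ⊆ --10,-01-,1--0
  m12 ⊆ 1--0,110-
  m13 ⊆ -101,110-
  m14 ⊆ --10,1--0
E = {0--1, 1--0}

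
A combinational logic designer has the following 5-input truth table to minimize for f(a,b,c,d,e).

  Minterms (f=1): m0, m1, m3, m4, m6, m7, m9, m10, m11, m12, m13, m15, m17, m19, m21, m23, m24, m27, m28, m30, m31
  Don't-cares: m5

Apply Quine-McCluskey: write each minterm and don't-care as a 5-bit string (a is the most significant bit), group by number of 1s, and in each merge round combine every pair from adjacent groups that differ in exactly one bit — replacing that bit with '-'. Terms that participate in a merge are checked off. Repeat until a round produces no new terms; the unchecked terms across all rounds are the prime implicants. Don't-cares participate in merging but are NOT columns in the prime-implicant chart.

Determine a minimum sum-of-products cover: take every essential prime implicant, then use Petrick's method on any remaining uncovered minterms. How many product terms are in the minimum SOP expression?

9

[col 0] 00000*, 00001*, 00011*, 00100*, 00101*, 00110*, 00111*, 01001*, 01010*, 01011*, 01100*, 01101*, 01111*, 10001*, 10011*, 10101*, 10111*, 11000*, 11011*, 11100*, 11110*, 11111*
[col 1] -0001*, -0011*, -0101*, -0111*, -1011*, -1100, -1111*, 0-001*, 0-011*, 0-100*, 0-101*, 0-111*, 00-00*, 00-01*, 00-11*, 000-1*, 0000-*, 001-0*, 001-1*, 0010-*, 0011-*, 01-01*, 01-11*, 010-1*, 0101-, 011-1*, 0110-*, 1-011*, 1-111*, 10-01*, 10-11*, 100-1*, 101-1*, 11-00, 11-11*, 111-0, 1111-
[col 2] --011*, --111*, -0-01*, -0-11*, -00-1*, -01-1*, -1-11*, 0--01*, 0--11*, 0-0-1*, 0-1-1*, 0-10-, 00--1*, 00-0-, 001--, 01--1*, 1--11*, 10--1*
[col 3] ---11, -0--1, 0---1
Prime implicants: ---11, -0--1, -1100, 0---1, 0-10-, 00-0-, 001--, 0101-, 11-00, 111-0, 1111-
PI chart (minterm → PIs covering it):
  0 | 00-0-  (sole → essential)
  1 | -0--1,0---1,00-0-
  3 | ---11,-0--1,0---1
  4 | 0-10-,00-0-,001--
  6 | 001--  (sole → essential)
  7 | ---11,-0--1,0---1,001--
  9 | 0---1  (sole → essential)
  10 | 0101-  (sole → essential)
  11 | ---11,0---1,0101-
  12 | -1100,0-10-
  13 | 0---1,0-10-
  15 | ---11,0---1
  17 | -0--1  (sole → essential)
  19 | ---11,-0--1
  21 | -0--1  (sole → essential)
  23 | ---11,-0--1
  24 | 11-00  (sole → essential)
  27 | ---11  (sole → essential)
  28 | -1100,11-00,111-0
  30 | 111-0,1111-
  31 | ---11,1111-
Essential prime implicants: ---11, -0--1, 0---1, 00-0-, 001--, 0101-, 11-00
Petrick residual → -1100, 111-0
Minimum SOP uses 9 PIs: de + b'e + bcd'e' + a'e + a'b'd' + a'b'c + a'bc'd + abd'e' + abce'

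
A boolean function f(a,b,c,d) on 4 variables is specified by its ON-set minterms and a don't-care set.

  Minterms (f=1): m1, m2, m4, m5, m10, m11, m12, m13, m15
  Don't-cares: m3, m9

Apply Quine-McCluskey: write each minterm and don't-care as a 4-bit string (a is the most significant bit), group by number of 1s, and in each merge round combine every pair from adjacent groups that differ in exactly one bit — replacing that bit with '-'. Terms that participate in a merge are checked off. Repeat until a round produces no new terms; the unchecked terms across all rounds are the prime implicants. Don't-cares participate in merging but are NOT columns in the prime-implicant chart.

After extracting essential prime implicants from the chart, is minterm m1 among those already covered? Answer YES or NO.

NO

[col 0] 0001*, 0010*, 0011*, 0100*, 0101*, 1001*, 1010*, 1011*, 1100*, 1101*, 1111*
[col 1] -001*, -010*, -011*, -100*, -101*, 0-01*, 00-1*, 001-*, 010-*, 1-01*, 1-11*, 10-1*, 101-*, 11-1*, 110-*
[col 2] --01, -0-1, -01-, -10-, 1--1
Prime implicants: --01, -0-1, -01-, -10-, 1--1
PI chart (minterm → PIs covering it):
  1 | --01,-0-1
  2 | -01-  (sole → essential)
  4 | -10-  (sole → essential)
  5 | --01,-10-
  10 | -01-  (sole → essential)
  11 | -0-1,-01-,1--1
  12 | -10-  (sole → essential)
  13 | --01,-10-,1--1
  15 | 1--1  (sole → essential)
Essential prime implicants: -01-, -10-, 1--1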